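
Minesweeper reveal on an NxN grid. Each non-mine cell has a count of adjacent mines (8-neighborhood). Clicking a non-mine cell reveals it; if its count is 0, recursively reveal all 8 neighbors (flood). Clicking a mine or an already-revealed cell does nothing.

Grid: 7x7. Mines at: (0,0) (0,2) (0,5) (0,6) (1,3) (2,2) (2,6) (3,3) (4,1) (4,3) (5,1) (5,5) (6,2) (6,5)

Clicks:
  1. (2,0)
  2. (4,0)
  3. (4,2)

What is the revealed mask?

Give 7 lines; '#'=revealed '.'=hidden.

Answer: .......
##.....
##.....
##.....
#.#....
.......
.......

Derivation:
Click 1 (2,0) count=0: revealed 6 new [(1,0) (1,1) (2,0) (2,1) (3,0) (3,1)] -> total=6
Click 2 (4,0) count=2: revealed 1 new [(4,0)] -> total=7
Click 3 (4,2) count=4: revealed 1 new [(4,2)] -> total=8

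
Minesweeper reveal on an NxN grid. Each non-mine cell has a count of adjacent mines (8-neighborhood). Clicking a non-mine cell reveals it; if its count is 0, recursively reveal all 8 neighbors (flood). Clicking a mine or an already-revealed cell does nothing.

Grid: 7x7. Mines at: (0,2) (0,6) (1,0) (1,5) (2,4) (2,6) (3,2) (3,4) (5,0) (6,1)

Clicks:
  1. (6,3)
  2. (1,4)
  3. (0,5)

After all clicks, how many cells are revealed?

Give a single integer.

Click 1 (6,3) count=0: revealed 17 new [(3,5) (3,6) (4,2) (4,3) (4,4) (4,5) (4,6) (5,2) (5,3) (5,4) (5,5) (5,6) (6,2) (6,3) (6,4) (6,5) (6,6)] -> total=17
Click 2 (1,4) count=2: revealed 1 new [(1,4)] -> total=18
Click 3 (0,5) count=2: revealed 1 new [(0,5)] -> total=19

Answer: 19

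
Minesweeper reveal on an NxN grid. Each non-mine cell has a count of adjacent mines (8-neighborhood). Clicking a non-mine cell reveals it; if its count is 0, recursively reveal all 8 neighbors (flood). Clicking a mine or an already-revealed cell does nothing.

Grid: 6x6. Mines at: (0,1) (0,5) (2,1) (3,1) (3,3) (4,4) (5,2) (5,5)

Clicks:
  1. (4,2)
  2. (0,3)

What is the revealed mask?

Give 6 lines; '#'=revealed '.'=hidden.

Answer: ..###.
..###.
..###.
......
..#...
......

Derivation:
Click 1 (4,2) count=3: revealed 1 new [(4,2)] -> total=1
Click 2 (0,3) count=0: revealed 9 new [(0,2) (0,3) (0,4) (1,2) (1,3) (1,4) (2,2) (2,3) (2,4)] -> total=10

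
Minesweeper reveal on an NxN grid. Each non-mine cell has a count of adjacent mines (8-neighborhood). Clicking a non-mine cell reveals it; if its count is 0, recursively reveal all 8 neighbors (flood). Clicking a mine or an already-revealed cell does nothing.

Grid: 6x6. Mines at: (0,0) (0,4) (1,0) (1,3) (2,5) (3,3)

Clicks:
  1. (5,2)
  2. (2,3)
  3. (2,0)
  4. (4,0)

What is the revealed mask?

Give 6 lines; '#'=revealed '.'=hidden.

Click 1 (5,2) count=0: revealed 20 new [(2,0) (2,1) (2,2) (3,0) (3,1) (3,2) (3,4) (3,5) (4,0) (4,1) (4,2) (4,3) (4,4) (4,5) (5,0) (5,1) (5,2) (5,3) (5,4) (5,5)] -> total=20
Click 2 (2,3) count=2: revealed 1 new [(2,3)] -> total=21
Click 3 (2,0) count=1: revealed 0 new [(none)] -> total=21
Click 4 (4,0) count=0: revealed 0 new [(none)] -> total=21

Answer: ......
......
####..
###.##
######
######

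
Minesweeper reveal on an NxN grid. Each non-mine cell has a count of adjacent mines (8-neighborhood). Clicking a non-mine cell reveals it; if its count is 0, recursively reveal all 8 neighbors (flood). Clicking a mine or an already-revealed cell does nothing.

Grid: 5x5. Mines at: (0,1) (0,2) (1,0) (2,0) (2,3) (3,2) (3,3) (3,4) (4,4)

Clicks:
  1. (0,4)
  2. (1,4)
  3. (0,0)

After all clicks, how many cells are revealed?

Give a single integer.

Click 1 (0,4) count=0: revealed 4 new [(0,3) (0,4) (1,3) (1,4)] -> total=4
Click 2 (1,4) count=1: revealed 0 new [(none)] -> total=4
Click 3 (0,0) count=2: revealed 1 new [(0,0)] -> total=5

Answer: 5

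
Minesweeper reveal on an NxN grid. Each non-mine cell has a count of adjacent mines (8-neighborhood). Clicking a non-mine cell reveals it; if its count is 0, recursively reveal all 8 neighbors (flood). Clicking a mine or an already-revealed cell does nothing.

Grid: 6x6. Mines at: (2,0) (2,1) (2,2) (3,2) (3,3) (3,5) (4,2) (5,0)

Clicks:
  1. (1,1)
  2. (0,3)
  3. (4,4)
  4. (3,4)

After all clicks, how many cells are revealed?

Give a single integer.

Answer: 17

Derivation:
Click 1 (1,1) count=3: revealed 1 new [(1,1)] -> total=1
Click 2 (0,3) count=0: revealed 14 new [(0,0) (0,1) (0,2) (0,3) (0,4) (0,5) (1,0) (1,2) (1,3) (1,4) (1,5) (2,3) (2,4) (2,5)] -> total=15
Click 3 (4,4) count=2: revealed 1 new [(4,4)] -> total=16
Click 4 (3,4) count=2: revealed 1 new [(3,4)] -> total=17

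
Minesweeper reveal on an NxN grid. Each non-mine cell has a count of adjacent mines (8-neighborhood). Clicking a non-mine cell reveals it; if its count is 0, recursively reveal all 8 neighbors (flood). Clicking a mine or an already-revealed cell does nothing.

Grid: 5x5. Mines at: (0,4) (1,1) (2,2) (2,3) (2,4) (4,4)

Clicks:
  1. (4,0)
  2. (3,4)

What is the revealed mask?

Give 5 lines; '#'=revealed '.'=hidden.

Answer: .....
.....
##...
#####
####.

Derivation:
Click 1 (4,0) count=0: revealed 10 new [(2,0) (2,1) (3,0) (3,1) (3,2) (3,3) (4,0) (4,1) (4,2) (4,3)] -> total=10
Click 2 (3,4) count=3: revealed 1 new [(3,4)] -> total=11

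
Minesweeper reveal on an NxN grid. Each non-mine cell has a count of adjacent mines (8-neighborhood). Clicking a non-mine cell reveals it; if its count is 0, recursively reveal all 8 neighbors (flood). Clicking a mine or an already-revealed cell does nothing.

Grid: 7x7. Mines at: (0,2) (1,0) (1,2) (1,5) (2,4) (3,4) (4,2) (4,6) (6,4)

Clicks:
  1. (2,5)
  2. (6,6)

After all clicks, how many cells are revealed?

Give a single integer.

Answer: 5

Derivation:
Click 1 (2,5) count=3: revealed 1 new [(2,5)] -> total=1
Click 2 (6,6) count=0: revealed 4 new [(5,5) (5,6) (6,5) (6,6)] -> total=5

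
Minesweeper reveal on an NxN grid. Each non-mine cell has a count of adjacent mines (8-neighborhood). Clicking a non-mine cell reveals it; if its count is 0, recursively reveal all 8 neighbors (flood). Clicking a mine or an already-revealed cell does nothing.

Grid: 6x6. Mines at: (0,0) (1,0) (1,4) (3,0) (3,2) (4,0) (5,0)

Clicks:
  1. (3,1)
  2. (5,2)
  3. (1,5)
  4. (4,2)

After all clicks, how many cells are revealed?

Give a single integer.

Click 1 (3,1) count=3: revealed 1 new [(3,1)] -> total=1
Click 2 (5,2) count=0: revealed 16 new [(2,3) (2,4) (2,5) (3,3) (3,4) (3,5) (4,1) (4,2) (4,3) (4,4) (4,5) (5,1) (5,2) (5,3) (5,4) (5,5)] -> total=17
Click 3 (1,5) count=1: revealed 1 new [(1,5)] -> total=18
Click 4 (4,2) count=1: revealed 0 new [(none)] -> total=18

Answer: 18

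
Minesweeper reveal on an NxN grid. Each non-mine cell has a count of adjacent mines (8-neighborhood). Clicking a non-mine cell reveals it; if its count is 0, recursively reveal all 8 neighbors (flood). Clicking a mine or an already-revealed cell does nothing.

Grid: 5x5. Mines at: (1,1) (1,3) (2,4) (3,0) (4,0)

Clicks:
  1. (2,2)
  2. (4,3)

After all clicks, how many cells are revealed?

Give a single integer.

Click 1 (2,2) count=2: revealed 1 new [(2,2)] -> total=1
Click 2 (4,3) count=0: revealed 10 new [(2,1) (2,3) (3,1) (3,2) (3,3) (3,4) (4,1) (4,2) (4,3) (4,4)] -> total=11

Answer: 11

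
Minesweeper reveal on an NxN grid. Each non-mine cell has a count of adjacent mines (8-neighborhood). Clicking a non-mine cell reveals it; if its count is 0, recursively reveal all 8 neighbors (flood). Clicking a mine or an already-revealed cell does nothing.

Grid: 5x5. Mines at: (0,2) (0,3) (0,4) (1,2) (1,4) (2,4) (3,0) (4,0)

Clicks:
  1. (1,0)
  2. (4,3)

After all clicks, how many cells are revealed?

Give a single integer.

Answer: 16

Derivation:
Click 1 (1,0) count=0: revealed 6 new [(0,0) (0,1) (1,0) (1,1) (2,0) (2,1)] -> total=6
Click 2 (4,3) count=0: revealed 10 new [(2,2) (2,3) (3,1) (3,2) (3,3) (3,4) (4,1) (4,2) (4,3) (4,4)] -> total=16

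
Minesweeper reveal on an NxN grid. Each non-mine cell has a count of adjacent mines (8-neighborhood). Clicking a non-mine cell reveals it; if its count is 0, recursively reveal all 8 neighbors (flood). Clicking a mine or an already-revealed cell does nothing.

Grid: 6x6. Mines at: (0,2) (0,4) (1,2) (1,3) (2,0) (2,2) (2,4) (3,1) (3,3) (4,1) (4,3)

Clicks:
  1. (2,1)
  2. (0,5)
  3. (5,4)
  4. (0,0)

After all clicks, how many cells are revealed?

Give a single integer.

Answer: 7

Derivation:
Click 1 (2,1) count=4: revealed 1 new [(2,1)] -> total=1
Click 2 (0,5) count=1: revealed 1 new [(0,5)] -> total=2
Click 3 (5,4) count=1: revealed 1 new [(5,4)] -> total=3
Click 4 (0,0) count=0: revealed 4 new [(0,0) (0,1) (1,0) (1,1)] -> total=7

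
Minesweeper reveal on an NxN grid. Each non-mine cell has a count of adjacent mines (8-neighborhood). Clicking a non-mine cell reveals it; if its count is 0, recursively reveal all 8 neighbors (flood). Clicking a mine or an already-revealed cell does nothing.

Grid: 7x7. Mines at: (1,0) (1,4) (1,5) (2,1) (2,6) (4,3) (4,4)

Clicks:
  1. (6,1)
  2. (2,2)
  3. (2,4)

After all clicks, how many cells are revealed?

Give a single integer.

Answer: 26

Derivation:
Click 1 (6,1) count=0: revealed 24 new [(3,0) (3,1) (3,2) (3,5) (3,6) (4,0) (4,1) (4,2) (4,5) (4,6) (5,0) (5,1) (5,2) (5,3) (5,4) (5,5) (5,6) (6,0) (6,1) (6,2) (6,3) (6,4) (6,5) (6,6)] -> total=24
Click 2 (2,2) count=1: revealed 1 new [(2,2)] -> total=25
Click 3 (2,4) count=2: revealed 1 new [(2,4)] -> total=26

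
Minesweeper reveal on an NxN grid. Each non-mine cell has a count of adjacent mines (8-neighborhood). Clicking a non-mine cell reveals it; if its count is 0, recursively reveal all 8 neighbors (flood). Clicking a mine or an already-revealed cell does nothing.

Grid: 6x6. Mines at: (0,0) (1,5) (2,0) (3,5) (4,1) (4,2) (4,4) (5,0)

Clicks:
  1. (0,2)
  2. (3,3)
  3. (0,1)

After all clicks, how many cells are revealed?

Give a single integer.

Answer: 16

Derivation:
Click 1 (0,2) count=0: revealed 16 new [(0,1) (0,2) (0,3) (0,4) (1,1) (1,2) (1,3) (1,4) (2,1) (2,2) (2,3) (2,4) (3,1) (3,2) (3,3) (3,4)] -> total=16
Click 2 (3,3) count=2: revealed 0 new [(none)] -> total=16
Click 3 (0,1) count=1: revealed 0 new [(none)] -> total=16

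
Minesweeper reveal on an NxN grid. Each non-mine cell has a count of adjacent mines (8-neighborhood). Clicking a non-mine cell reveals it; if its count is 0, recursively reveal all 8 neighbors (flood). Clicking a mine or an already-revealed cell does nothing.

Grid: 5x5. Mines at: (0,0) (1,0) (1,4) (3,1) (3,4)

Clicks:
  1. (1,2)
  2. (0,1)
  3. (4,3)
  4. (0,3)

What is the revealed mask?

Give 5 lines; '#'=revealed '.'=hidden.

Click 1 (1,2) count=0: revealed 9 new [(0,1) (0,2) (0,3) (1,1) (1,2) (1,3) (2,1) (2,2) (2,3)] -> total=9
Click 2 (0,1) count=2: revealed 0 new [(none)] -> total=9
Click 3 (4,3) count=1: revealed 1 new [(4,3)] -> total=10
Click 4 (0,3) count=1: revealed 0 new [(none)] -> total=10

Answer: .###.
.###.
.###.
.....
...#.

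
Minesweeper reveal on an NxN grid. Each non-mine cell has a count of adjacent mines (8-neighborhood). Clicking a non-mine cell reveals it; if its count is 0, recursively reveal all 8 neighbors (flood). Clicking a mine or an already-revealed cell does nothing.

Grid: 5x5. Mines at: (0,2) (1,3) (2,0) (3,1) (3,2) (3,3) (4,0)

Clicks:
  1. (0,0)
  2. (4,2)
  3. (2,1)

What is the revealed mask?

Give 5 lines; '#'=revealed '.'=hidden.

Click 1 (0,0) count=0: revealed 4 new [(0,0) (0,1) (1,0) (1,1)] -> total=4
Click 2 (4,2) count=3: revealed 1 new [(4,2)] -> total=5
Click 3 (2,1) count=3: revealed 1 new [(2,1)] -> total=6

Answer: ##...
##...
.#...
.....
..#..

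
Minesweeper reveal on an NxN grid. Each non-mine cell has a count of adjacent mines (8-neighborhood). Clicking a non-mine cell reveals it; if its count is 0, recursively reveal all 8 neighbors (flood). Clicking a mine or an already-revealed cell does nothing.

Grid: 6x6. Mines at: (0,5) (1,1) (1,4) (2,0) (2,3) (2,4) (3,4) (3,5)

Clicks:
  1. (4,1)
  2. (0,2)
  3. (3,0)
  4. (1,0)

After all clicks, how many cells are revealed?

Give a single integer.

Click 1 (4,1) count=0: revealed 16 new [(3,0) (3,1) (3,2) (3,3) (4,0) (4,1) (4,2) (4,3) (4,4) (4,5) (5,0) (5,1) (5,2) (5,3) (5,4) (5,5)] -> total=16
Click 2 (0,2) count=1: revealed 1 new [(0,2)] -> total=17
Click 3 (3,0) count=1: revealed 0 new [(none)] -> total=17
Click 4 (1,0) count=2: revealed 1 new [(1,0)] -> total=18

Answer: 18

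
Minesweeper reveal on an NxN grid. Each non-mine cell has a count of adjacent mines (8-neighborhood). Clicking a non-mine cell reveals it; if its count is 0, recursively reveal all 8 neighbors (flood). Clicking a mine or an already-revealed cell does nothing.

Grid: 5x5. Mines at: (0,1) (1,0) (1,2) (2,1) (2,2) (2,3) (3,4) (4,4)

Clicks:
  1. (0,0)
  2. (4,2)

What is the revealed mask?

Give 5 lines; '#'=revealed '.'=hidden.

Click 1 (0,0) count=2: revealed 1 new [(0,0)] -> total=1
Click 2 (4,2) count=0: revealed 8 new [(3,0) (3,1) (3,2) (3,3) (4,0) (4,1) (4,2) (4,3)] -> total=9

Answer: #....
.....
.....
####.
####.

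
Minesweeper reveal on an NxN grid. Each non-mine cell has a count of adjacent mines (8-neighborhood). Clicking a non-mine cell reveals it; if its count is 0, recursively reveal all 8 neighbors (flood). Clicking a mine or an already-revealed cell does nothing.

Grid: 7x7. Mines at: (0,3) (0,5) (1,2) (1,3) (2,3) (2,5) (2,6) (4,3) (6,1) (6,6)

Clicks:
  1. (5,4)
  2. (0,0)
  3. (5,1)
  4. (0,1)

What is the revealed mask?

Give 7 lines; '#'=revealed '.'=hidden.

Answer: ##.....
##.....
###....
###....
###....
###.#..
.......

Derivation:
Click 1 (5,4) count=1: revealed 1 new [(5,4)] -> total=1
Click 2 (0,0) count=0: revealed 16 new [(0,0) (0,1) (1,0) (1,1) (2,0) (2,1) (2,2) (3,0) (3,1) (3,2) (4,0) (4,1) (4,2) (5,0) (5,1) (5,2)] -> total=17
Click 3 (5,1) count=1: revealed 0 new [(none)] -> total=17
Click 4 (0,1) count=1: revealed 0 new [(none)] -> total=17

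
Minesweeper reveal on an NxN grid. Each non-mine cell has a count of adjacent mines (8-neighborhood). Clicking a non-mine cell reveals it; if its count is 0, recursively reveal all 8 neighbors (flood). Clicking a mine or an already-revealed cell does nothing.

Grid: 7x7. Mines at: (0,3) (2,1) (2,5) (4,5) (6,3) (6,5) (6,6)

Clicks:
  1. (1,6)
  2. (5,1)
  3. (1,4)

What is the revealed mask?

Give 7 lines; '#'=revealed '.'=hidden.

Click 1 (1,6) count=1: revealed 1 new [(1,6)] -> total=1
Click 2 (5,1) count=0: revealed 24 new [(1,2) (1,3) (1,4) (2,2) (2,3) (2,4) (3,0) (3,1) (3,2) (3,3) (3,4) (4,0) (4,1) (4,2) (4,3) (4,4) (5,0) (5,1) (5,2) (5,3) (5,4) (6,0) (6,1) (6,2)] -> total=25
Click 3 (1,4) count=2: revealed 0 new [(none)] -> total=25

Answer: .......
..###.#
..###..
#####..
#####..
#####..
###....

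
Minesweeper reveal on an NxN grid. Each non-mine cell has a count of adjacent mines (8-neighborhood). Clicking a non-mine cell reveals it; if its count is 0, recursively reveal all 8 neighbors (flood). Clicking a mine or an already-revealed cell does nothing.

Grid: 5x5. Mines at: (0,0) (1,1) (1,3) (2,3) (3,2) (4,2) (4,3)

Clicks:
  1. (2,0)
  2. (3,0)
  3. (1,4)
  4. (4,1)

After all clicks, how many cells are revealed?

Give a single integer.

Answer: 7

Derivation:
Click 1 (2,0) count=1: revealed 1 new [(2,0)] -> total=1
Click 2 (3,0) count=0: revealed 5 new [(2,1) (3,0) (3,1) (4,0) (4,1)] -> total=6
Click 3 (1,4) count=2: revealed 1 new [(1,4)] -> total=7
Click 4 (4,1) count=2: revealed 0 new [(none)] -> total=7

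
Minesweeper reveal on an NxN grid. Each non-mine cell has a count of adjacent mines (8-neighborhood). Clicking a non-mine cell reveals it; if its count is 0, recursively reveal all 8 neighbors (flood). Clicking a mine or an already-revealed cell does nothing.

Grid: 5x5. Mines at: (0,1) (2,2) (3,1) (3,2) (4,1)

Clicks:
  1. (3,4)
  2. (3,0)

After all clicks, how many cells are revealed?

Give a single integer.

Answer: 13

Derivation:
Click 1 (3,4) count=0: revealed 12 new [(0,2) (0,3) (0,4) (1,2) (1,3) (1,4) (2,3) (2,4) (3,3) (3,4) (4,3) (4,4)] -> total=12
Click 2 (3,0) count=2: revealed 1 new [(3,0)] -> total=13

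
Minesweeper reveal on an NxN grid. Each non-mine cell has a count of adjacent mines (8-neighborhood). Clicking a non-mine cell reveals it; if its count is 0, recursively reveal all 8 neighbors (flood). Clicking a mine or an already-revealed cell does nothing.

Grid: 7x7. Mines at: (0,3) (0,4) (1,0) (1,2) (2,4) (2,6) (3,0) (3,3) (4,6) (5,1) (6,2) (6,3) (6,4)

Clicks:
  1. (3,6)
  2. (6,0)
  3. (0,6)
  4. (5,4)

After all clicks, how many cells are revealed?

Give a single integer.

Click 1 (3,6) count=2: revealed 1 new [(3,6)] -> total=1
Click 2 (6,0) count=1: revealed 1 new [(6,0)] -> total=2
Click 3 (0,6) count=0: revealed 4 new [(0,5) (0,6) (1,5) (1,6)] -> total=6
Click 4 (5,4) count=2: revealed 1 new [(5,4)] -> total=7

Answer: 7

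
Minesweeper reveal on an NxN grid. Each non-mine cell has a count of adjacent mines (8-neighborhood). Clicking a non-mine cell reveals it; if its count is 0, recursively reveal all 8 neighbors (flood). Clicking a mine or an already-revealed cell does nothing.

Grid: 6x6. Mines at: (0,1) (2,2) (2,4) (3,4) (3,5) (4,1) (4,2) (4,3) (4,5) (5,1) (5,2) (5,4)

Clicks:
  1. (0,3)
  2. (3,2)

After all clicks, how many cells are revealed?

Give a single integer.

Click 1 (0,3) count=0: revealed 8 new [(0,2) (0,3) (0,4) (0,5) (1,2) (1,3) (1,4) (1,5)] -> total=8
Click 2 (3,2) count=4: revealed 1 new [(3,2)] -> total=9

Answer: 9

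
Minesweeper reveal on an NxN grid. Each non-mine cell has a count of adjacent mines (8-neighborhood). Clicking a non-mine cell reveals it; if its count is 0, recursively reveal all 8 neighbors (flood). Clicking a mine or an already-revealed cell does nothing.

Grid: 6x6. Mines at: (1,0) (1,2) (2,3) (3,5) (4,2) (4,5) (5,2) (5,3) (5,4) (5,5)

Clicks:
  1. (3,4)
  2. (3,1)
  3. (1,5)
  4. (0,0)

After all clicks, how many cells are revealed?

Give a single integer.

Click 1 (3,4) count=3: revealed 1 new [(3,4)] -> total=1
Click 2 (3,1) count=1: revealed 1 new [(3,1)] -> total=2
Click 3 (1,5) count=0: revealed 8 new [(0,3) (0,4) (0,5) (1,3) (1,4) (1,5) (2,4) (2,5)] -> total=10
Click 4 (0,0) count=1: revealed 1 new [(0,0)] -> total=11

Answer: 11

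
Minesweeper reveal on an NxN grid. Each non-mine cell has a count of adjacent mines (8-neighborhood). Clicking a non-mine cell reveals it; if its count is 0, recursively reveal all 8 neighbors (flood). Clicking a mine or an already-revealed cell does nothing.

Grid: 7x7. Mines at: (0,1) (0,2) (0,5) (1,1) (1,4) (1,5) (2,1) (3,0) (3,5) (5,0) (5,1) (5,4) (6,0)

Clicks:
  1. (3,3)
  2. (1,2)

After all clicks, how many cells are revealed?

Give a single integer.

Click 1 (3,3) count=0: revealed 9 new [(2,2) (2,3) (2,4) (3,2) (3,3) (3,4) (4,2) (4,3) (4,4)] -> total=9
Click 2 (1,2) count=4: revealed 1 new [(1,2)] -> total=10

Answer: 10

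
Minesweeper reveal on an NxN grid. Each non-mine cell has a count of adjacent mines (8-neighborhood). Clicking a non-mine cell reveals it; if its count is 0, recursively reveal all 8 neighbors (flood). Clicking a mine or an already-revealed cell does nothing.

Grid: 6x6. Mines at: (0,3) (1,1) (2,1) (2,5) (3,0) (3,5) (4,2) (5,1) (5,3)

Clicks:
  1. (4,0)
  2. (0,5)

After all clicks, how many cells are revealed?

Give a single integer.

Answer: 5

Derivation:
Click 1 (4,0) count=2: revealed 1 new [(4,0)] -> total=1
Click 2 (0,5) count=0: revealed 4 new [(0,4) (0,5) (1,4) (1,5)] -> total=5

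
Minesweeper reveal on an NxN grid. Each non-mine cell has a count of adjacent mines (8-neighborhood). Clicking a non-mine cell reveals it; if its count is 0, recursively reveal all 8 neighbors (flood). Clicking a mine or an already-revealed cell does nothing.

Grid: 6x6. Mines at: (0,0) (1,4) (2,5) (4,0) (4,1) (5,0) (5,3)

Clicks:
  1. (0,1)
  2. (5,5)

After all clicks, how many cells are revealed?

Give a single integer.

Answer: 7

Derivation:
Click 1 (0,1) count=1: revealed 1 new [(0,1)] -> total=1
Click 2 (5,5) count=0: revealed 6 new [(3,4) (3,5) (4,4) (4,5) (5,4) (5,5)] -> total=7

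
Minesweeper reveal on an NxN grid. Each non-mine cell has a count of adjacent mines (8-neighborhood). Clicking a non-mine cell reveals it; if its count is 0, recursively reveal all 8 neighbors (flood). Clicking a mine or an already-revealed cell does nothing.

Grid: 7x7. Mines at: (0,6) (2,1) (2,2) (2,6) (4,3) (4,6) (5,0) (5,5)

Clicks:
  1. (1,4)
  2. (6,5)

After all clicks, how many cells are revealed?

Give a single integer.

Answer: 19

Derivation:
Click 1 (1,4) count=0: revealed 18 new [(0,0) (0,1) (0,2) (0,3) (0,4) (0,5) (1,0) (1,1) (1,2) (1,3) (1,4) (1,5) (2,3) (2,4) (2,5) (3,3) (3,4) (3,5)] -> total=18
Click 2 (6,5) count=1: revealed 1 new [(6,5)] -> total=19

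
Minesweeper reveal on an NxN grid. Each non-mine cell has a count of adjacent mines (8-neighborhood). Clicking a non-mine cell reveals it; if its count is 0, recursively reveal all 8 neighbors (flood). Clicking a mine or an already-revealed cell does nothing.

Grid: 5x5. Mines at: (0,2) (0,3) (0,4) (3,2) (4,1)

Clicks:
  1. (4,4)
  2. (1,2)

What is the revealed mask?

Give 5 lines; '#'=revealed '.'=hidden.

Click 1 (4,4) count=0: revealed 8 new [(1,3) (1,4) (2,3) (2,4) (3,3) (3,4) (4,3) (4,4)] -> total=8
Click 2 (1,2) count=2: revealed 1 new [(1,2)] -> total=9

Answer: .....
..###
...##
...##
...##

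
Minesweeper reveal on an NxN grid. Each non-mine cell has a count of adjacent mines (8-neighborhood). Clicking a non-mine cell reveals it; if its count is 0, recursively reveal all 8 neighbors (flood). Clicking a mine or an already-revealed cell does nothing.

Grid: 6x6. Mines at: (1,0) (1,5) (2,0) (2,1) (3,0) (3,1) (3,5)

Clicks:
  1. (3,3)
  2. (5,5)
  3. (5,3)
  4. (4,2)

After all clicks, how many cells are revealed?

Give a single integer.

Answer: 26

Derivation:
Click 1 (3,3) count=0: revealed 26 new [(0,1) (0,2) (0,3) (0,4) (1,1) (1,2) (1,3) (1,4) (2,2) (2,3) (2,4) (3,2) (3,3) (3,4) (4,0) (4,1) (4,2) (4,3) (4,4) (4,5) (5,0) (5,1) (5,2) (5,3) (5,4) (5,5)] -> total=26
Click 2 (5,5) count=0: revealed 0 new [(none)] -> total=26
Click 3 (5,3) count=0: revealed 0 new [(none)] -> total=26
Click 4 (4,2) count=1: revealed 0 new [(none)] -> total=26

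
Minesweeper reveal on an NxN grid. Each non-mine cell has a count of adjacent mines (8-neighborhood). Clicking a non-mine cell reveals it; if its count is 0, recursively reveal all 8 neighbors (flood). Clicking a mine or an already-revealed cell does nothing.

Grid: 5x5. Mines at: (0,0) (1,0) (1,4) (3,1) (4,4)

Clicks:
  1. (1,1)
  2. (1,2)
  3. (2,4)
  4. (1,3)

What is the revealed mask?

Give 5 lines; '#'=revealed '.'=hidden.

Click 1 (1,1) count=2: revealed 1 new [(1,1)] -> total=1
Click 2 (1,2) count=0: revealed 8 new [(0,1) (0,2) (0,3) (1,2) (1,3) (2,1) (2,2) (2,3)] -> total=9
Click 3 (2,4) count=1: revealed 1 new [(2,4)] -> total=10
Click 4 (1,3) count=1: revealed 0 new [(none)] -> total=10

Answer: .###.
.###.
.####
.....
.....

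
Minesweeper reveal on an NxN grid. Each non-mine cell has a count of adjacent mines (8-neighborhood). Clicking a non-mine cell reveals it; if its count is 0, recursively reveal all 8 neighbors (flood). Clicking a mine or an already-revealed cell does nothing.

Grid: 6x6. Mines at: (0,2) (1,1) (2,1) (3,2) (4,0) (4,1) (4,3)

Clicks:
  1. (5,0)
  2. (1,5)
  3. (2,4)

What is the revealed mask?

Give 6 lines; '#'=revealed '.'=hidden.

Click 1 (5,0) count=2: revealed 1 new [(5,0)] -> total=1
Click 2 (1,5) count=0: revealed 16 new [(0,3) (0,4) (0,5) (1,3) (1,4) (1,5) (2,3) (2,4) (2,5) (3,3) (3,4) (3,5) (4,4) (4,5) (5,4) (5,5)] -> total=17
Click 3 (2,4) count=0: revealed 0 new [(none)] -> total=17

Answer: ...###
...###
...###
...###
....##
#...##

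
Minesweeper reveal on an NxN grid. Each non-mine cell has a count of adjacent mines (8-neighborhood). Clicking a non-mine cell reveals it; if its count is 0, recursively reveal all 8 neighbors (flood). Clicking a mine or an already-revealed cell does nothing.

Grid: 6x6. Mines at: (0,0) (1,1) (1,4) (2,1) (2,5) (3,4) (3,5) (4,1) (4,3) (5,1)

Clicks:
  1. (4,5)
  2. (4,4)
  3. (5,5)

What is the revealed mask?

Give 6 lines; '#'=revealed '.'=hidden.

Click 1 (4,5) count=2: revealed 1 new [(4,5)] -> total=1
Click 2 (4,4) count=3: revealed 1 new [(4,4)] -> total=2
Click 3 (5,5) count=0: revealed 2 new [(5,4) (5,5)] -> total=4

Answer: ......
......
......
......
....##
....##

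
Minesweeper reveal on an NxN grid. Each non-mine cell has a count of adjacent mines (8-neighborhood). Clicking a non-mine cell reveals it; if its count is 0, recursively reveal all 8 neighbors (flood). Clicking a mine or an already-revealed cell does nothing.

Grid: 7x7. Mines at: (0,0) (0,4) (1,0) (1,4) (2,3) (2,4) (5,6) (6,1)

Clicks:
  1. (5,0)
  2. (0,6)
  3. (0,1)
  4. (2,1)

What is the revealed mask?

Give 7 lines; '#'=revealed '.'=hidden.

Answer: .#...##
.....##
.#...##
.....##
.....##
#......
.......

Derivation:
Click 1 (5,0) count=1: revealed 1 new [(5,0)] -> total=1
Click 2 (0,6) count=0: revealed 10 new [(0,5) (0,6) (1,5) (1,6) (2,5) (2,6) (3,5) (3,6) (4,5) (4,6)] -> total=11
Click 3 (0,1) count=2: revealed 1 new [(0,1)] -> total=12
Click 4 (2,1) count=1: revealed 1 new [(2,1)] -> total=13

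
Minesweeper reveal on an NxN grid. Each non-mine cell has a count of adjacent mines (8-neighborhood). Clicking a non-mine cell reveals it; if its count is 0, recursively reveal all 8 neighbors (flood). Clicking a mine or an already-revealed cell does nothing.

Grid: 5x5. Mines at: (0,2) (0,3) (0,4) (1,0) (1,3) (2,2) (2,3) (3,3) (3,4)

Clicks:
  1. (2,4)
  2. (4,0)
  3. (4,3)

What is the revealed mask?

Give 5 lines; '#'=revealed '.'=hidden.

Click 1 (2,4) count=4: revealed 1 new [(2,4)] -> total=1
Click 2 (4,0) count=0: revealed 8 new [(2,0) (2,1) (3,0) (3,1) (3,2) (4,0) (4,1) (4,2)] -> total=9
Click 3 (4,3) count=2: revealed 1 new [(4,3)] -> total=10

Answer: .....
.....
##..#
###..
####.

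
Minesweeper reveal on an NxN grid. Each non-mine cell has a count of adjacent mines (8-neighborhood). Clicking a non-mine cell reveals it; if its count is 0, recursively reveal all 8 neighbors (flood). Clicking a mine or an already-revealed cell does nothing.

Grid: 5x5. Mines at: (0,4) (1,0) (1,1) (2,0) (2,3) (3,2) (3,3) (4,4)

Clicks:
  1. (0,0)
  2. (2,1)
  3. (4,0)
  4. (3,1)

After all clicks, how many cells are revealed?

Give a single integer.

Click 1 (0,0) count=2: revealed 1 new [(0,0)] -> total=1
Click 2 (2,1) count=4: revealed 1 new [(2,1)] -> total=2
Click 3 (4,0) count=0: revealed 4 new [(3,0) (3,1) (4,0) (4,1)] -> total=6
Click 4 (3,1) count=2: revealed 0 new [(none)] -> total=6

Answer: 6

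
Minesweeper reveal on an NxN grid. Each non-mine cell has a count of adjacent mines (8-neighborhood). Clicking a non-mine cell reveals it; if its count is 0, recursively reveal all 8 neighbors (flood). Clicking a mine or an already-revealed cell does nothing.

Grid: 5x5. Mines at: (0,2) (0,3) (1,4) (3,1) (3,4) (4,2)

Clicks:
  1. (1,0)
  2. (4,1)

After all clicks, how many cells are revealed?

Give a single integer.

Answer: 7

Derivation:
Click 1 (1,0) count=0: revealed 6 new [(0,0) (0,1) (1,0) (1,1) (2,0) (2,1)] -> total=6
Click 2 (4,1) count=2: revealed 1 new [(4,1)] -> total=7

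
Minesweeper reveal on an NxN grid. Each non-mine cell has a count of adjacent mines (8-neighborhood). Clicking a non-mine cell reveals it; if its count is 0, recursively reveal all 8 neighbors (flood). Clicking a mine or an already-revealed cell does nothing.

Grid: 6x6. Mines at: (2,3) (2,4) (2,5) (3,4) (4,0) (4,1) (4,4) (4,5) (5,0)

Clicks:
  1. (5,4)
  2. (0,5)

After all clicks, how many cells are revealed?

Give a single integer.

Answer: 19

Derivation:
Click 1 (5,4) count=2: revealed 1 new [(5,4)] -> total=1
Click 2 (0,5) count=0: revealed 18 new [(0,0) (0,1) (0,2) (0,3) (0,4) (0,5) (1,0) (1,1) (1,2) (1,3) (1,4) (1,5) (2,0) (2,1) (2,2) (3,0) (3,1) (3,2)] -> total=19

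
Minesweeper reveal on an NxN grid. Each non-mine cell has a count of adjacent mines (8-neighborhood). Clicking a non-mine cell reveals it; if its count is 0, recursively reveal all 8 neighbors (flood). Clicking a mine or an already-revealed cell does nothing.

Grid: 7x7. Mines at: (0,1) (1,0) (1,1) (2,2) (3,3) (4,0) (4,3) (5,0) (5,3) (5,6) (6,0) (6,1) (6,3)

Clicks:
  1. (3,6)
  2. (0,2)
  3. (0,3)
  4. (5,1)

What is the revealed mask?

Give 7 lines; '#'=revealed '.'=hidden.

Click 1 (3,6) count=0: revealed 20 new [(0,2) (0,3) (0,4) (0,5) (0,6) (1,2) (1,3) (1,4) (1,5) (1,6) (2,3) (2,4) (2,5) (2,6) (3,4) (3,5) (3,6) (4,4) (4,5) (4,6)] -> total=20
Click 2 (0,2) count=2: revealed 0 new [(none)] -> total=20
Click 3 (0,3) count=0: revealed 0 new [(none)] -> total=20
Click 4 (5,1) count=4: revealed 1 new [(5,1)] -> total=21

Answer: ..#####
..#####
...####
....###
....###
.#.....
.......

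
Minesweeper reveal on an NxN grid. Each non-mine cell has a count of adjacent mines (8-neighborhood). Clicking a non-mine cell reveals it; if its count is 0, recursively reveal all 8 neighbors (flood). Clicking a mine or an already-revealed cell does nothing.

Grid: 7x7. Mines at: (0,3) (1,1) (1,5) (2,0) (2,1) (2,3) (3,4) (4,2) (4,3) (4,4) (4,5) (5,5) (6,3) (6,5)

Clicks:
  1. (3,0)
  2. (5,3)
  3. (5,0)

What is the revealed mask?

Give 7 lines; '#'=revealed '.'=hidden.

Answer: .......
.......
.......
##.....
##.....
####...
###....

Derivation:
Click 1 (3,0) count=2: revealed 1 new [(3,0)] -> total=1
Click 2 (5,3) count=4: revealed 1 new [(5,3)] -> total=2
Click 3 (5,0) count=0: revealed 9 new [(3,1) (4,0) (4,1) (5,0) (5,1) (5,2) (6,0) (6,1) (6,2)] -> total=11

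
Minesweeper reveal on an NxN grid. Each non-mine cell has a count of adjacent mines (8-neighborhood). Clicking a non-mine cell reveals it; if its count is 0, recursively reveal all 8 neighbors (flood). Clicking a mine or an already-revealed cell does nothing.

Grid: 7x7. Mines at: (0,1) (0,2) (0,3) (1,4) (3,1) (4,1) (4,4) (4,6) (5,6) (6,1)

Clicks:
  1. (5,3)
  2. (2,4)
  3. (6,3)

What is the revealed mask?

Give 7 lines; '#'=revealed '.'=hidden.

Click 1 (5,3) count=1: revealed 1 new [(5,3)] -> total=1
Click 2 (2,4) count=1: revealed 1 new [(2,4)] -> total=2
Click 3 (6,3) count=0: revealed 7 new [(5,2) (5,4) (5,5) (6,2) (6,3) (6,4) (6,5)] -> total=9

Answer: .......
.......
....#..
.......
.......
..####.
..####.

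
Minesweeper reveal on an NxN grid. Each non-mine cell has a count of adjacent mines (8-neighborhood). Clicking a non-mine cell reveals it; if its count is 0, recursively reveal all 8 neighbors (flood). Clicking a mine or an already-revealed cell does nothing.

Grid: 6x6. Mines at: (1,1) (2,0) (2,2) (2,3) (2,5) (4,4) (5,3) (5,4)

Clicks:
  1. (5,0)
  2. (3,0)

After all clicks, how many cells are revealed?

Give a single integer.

Answer: 9

Derivation:
Click 1 (5,0) count=0: revealed 9 new [(3,0) (3,1) (3,2) (4,0) (4,1) (4,2) (5,0) (5,1) (5,2)] -> total=9
Click 2 (3,0) count=1: revealed 0 new [(none)] -> total=9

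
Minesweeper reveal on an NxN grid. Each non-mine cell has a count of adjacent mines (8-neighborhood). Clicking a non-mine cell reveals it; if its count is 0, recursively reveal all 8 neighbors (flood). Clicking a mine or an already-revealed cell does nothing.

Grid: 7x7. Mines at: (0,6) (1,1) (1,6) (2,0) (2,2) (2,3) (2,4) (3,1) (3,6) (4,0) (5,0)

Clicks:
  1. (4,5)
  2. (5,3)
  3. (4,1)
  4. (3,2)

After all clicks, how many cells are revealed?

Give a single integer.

Answer: 22

Derivation:
Click 1 (4,5) count=1: revealed 1 new [(4,5)] -> total=1
Click 2 (5,3) count=0: revealed 21 new [(3,2) (3,3) (3,4) (3,5) (4,1) (4,2) (4,3) (4,4) (4,6) (5,1) (5,2) (5,3) (5,4) (5,5) (5,6) (6,1) (6,2) (6,3) (6,4) (6,5) (6,6)] -> total=22
Click 3 (4,1) count=3: revealed 0 new [(none)] -> total=22
Click 4 (3,2) count=3: revealed 0 new [(none)] -> total=22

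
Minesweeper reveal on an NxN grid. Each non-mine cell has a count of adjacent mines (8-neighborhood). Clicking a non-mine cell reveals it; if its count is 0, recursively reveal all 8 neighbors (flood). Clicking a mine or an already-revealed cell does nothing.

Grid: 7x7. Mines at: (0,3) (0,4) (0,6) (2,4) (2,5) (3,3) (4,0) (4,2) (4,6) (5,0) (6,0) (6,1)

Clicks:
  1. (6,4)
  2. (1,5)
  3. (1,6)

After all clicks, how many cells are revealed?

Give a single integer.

Answer: 15

Derivation:
Click 1 (6,4) count=0: revealed 13 new [(4,3) (4,4) (4,5) (5,2) (5,3) (5,4) (5,5) (5,6) (6,2) (6,3) (6,4) (6,5) (6,6)] -> total=13
Click 2 (1,5) count=4: revealed 1 new [(1,5)] -> total=14
Click 3 (1,6) count=2: revealed 1 new [(1,6)] -> total=15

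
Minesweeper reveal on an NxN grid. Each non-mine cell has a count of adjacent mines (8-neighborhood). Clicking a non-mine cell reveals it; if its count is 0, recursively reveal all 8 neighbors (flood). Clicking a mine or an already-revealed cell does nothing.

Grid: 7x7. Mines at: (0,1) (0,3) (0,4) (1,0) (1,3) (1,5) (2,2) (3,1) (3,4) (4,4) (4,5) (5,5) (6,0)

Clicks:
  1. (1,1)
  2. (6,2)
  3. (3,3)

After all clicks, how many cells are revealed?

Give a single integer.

Answer: 13

Derivation:
Click 1 (1,1) count=3: revealed 1 new [(1,1)] -> total=1
Click 2 (6,2) count=0: revealed 11 new [(4,1) (4,2) (4,3) (5,1) (5,2) (5,3) (5,4) (6,1) (6,2) (6,3) (6,4)] -> total=12
Click 3 (3,3) count=3: revealed 1 new [(3,3)] -> total=13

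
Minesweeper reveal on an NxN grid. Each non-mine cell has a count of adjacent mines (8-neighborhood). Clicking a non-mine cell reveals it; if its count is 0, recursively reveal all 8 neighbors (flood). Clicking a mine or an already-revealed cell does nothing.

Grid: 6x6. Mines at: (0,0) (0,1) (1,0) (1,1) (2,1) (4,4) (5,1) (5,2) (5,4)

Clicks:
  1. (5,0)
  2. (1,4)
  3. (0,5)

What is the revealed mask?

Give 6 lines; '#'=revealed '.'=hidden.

Click 1 (5,0) count=1: revealed 1 new [(5,0)] -> total=1
Click 2 (1,4) count=0: revealed 16 new [(0,2) (0,3) (0,4) (0,5) (1,2) (1,3) (1,4) (1,5) (2,2) (2,3) (2,4) (2,5) (3,2) (3,3) (3,4) (3,5)] -> total=17
Click 3 (0,5) count=0: revealed 0 new [(none)] -> total=17

Answer: ..####
..####
..####
..####
......
#.....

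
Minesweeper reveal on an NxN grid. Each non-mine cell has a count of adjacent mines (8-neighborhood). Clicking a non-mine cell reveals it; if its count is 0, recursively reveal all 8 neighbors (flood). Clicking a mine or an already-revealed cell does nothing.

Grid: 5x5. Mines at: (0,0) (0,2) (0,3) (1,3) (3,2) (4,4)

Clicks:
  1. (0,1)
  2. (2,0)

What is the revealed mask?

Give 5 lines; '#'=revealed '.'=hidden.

Answer: .#...
##...
##...
##...
##...

Derivation:
Click 1 (0,1) count=2: revealed 1 new [(0,1)] -> total=1
Click 2 (2,0) count=0: revealed 8 new [(1,0) (1,1) (2,0) (2,1) (3,0) (3,1) (4,0) (4,1)] -> total=9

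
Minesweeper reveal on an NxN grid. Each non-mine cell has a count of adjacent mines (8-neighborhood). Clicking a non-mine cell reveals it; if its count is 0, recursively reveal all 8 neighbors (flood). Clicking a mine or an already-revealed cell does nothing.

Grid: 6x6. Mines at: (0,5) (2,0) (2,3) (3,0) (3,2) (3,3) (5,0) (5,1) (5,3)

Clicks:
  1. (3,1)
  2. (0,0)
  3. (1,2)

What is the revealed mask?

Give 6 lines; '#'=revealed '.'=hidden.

Click 1 (3,1) count=3: revealed 1 new [(3,1)] -> total=1
Click 2 (0,0) count=0: revealed 10 new [(0,0) (0,1) (0,2) (0,3) (0,4) (1,0) (1,1) (1,2) (1,3) (1,4)] -> total=11
Click 3 (1,2) count=1: revealed 0 new [(none)] -> total=11

Answer: #####.
#####.
......
.#....
......
......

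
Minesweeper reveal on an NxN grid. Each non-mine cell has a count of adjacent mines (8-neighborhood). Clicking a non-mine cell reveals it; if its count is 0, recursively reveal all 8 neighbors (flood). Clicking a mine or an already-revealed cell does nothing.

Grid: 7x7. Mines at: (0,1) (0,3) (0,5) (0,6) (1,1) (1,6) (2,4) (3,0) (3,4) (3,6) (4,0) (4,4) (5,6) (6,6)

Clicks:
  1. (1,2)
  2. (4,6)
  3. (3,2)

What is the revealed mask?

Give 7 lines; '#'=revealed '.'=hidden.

Click 1 (1,2) count=3: revealed 1 new [(1,2)] -> total=1
Click 2 (4,6) count=2: revealed 1 new [(4,6)] -> total=2
Click 3 (3,2) count=0: revealed 21 new [(2,1) (2,2) (2,3) (3,1) (3,2) (3,3) (4,1) (4,2) (4,3) (5,0) (5,1) (5,2) (5,3) (5,4) (5,5) (6,0) (6,1) (6,2) (6,3) (6,4) (6,5)] -> total=23

Answer: .......
..#....
.###...
.###...
.###..#
######.
######.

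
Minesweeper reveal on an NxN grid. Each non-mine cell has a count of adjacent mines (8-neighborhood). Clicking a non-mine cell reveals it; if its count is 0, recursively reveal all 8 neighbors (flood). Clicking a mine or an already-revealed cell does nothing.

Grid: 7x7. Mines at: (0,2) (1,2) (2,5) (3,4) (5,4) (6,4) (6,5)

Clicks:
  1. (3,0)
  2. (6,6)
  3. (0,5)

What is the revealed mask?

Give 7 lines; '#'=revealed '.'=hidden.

Click 1 (3,0) count=0: revealed 24 new [(0,0) (0,1) (1,0) (1,1) (2,0) (2,1) (2,2) (2,3) (3,0) (3,1) (3,2) (3,3) (4,0) (4,1) (4,2) (4,3) (5,0) (5,1) (5,2) (5,3) (6,0) (6,1) (6,2) (6,3)] -> total=24
Click 2 (6,6) count=1: revealed 1 new [(6,6)] -> total=25
Click 3 (0,5) count=0: revealed 8 new [(0,3) (0,4) (0,5) (0,6) (1,3) (1,4) (1,5) (1,6)] -> total=33

Answer: ##.####
##.####
####...
####...
####...
####...
####..#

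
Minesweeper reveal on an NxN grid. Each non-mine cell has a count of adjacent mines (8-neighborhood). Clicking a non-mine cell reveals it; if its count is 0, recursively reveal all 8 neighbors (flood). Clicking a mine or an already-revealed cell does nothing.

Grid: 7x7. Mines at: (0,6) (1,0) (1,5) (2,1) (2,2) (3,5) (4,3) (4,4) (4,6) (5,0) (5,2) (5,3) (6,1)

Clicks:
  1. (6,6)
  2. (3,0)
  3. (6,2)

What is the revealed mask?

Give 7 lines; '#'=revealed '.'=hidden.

Answer: .......
.......
.......
#......
.......
....###
..#.###

Derivation:
Click 1 (6,6) count=0: revealed 6 new [(5,4) (5,5) (5,6) (6,4) (6,5) (6,6)] -> total=6
Click 2 (3,0) count=1: revealed 1 new [(3,0)] -> total=7
Click 3 (6,2) count=3: revealed 1 new [(6,2)] -> total=8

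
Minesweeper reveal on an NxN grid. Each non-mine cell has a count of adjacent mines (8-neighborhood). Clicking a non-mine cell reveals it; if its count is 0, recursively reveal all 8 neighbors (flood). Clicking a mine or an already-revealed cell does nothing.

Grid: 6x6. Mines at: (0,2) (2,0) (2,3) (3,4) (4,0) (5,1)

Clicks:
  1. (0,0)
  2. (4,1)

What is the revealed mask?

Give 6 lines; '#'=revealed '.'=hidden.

Click 1 (0,0) count=0: revealed 4 new [(0,0) (0,1) (1,0) (1,1)] -> total=4
Click 2 (4,1) count=2: revealed 1 new [(4,1)] -> total=5

Answer: ##....
##....
......
......
.#....
......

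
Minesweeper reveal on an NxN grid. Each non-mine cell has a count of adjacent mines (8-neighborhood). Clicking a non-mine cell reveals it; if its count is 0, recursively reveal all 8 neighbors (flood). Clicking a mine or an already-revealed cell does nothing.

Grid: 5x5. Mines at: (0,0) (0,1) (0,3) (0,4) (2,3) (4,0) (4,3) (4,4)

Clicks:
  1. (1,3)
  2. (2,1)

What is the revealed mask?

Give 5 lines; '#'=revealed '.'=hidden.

Answer: .....
####.
###..
###..
.....

Derivation:
Click 1 (1,3) count=3: revealed 1 new [(1,3)] -> total=1
Click 2 (2,1) count=0: revealed 9 new [(1,0) (1,1) (1,2) (2,0) (2,1) (2,2) (3,0) (3,1) (3,2)] -> total=10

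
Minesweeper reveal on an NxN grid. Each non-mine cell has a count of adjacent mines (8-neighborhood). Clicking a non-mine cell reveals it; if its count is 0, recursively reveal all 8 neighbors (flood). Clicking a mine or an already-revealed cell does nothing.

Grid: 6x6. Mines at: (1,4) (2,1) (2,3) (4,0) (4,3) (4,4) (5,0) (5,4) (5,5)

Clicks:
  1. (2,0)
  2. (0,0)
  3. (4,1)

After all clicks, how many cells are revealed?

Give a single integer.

Click 1 (2,0) count=1: revealed 1 new [(2,0)] -> total=1
Click 2 (0,0) count=0: revealed 8 new [(0,0) (0,1) (0,2) (0,3) (1,0) (1,1) (1,2) (1,3)] -> total=9
Click 3 (4,1) count=2: revealed 1 new [(4,1)] -> total=10

Answer: 10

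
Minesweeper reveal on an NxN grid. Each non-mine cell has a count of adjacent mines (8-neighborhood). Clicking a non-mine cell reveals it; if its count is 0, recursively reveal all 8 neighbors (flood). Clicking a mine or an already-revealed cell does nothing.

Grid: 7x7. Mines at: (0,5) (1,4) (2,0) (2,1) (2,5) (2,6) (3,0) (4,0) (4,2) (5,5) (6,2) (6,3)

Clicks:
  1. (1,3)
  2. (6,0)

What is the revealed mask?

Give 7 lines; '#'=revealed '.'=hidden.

Click 1 (1,3) count=1: revealed 1 new [(1,3)] -> total=1
Click 2 (6,0) count=0: revealed 4 new [(5,0) (5,1) (6,0) (6,1)] -> total=5

Answer: .......
...#...
.......
.......
.......
##.....
##.....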